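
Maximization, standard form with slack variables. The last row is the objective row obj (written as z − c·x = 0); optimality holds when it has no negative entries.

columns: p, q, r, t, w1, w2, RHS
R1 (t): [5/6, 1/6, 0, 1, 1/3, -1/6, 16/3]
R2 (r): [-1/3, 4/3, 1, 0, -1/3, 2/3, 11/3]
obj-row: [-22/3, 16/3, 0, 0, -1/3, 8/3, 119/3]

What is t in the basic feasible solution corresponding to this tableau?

t is basic (row 1); its value is the RHS of that row, 16/3.

16/3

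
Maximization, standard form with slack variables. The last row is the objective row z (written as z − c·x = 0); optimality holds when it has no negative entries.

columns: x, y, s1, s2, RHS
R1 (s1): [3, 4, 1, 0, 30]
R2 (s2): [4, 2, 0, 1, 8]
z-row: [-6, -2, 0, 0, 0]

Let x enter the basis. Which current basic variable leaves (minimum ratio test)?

s2

Column x entries and ratios — s1: 30/3 = 10; s2: 8/4 = 2.
Smallest ratio is 2 in the row of s2, so s2 leaves.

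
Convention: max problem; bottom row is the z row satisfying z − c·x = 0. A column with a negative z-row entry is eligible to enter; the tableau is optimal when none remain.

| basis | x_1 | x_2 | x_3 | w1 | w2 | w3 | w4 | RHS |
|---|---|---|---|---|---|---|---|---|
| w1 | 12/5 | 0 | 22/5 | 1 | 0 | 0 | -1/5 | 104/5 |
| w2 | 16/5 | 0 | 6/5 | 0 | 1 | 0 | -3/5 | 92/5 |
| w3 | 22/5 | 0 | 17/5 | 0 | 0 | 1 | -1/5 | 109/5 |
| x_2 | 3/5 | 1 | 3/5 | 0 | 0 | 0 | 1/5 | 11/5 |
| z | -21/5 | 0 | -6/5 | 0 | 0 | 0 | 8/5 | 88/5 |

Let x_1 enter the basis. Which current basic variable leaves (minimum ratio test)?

x_2

Column x_1 entries and ratios — w1: (104/5)/(12/5) = 26/3; w2: (92/5)/(16/5) = 23/4; w3: (109/5)/(22/5) = 109/22; x_2: (11/5)/(3/5) = 11/3.
Smallest ratio is 11/3 in the row of x_2, so x_2 leaves.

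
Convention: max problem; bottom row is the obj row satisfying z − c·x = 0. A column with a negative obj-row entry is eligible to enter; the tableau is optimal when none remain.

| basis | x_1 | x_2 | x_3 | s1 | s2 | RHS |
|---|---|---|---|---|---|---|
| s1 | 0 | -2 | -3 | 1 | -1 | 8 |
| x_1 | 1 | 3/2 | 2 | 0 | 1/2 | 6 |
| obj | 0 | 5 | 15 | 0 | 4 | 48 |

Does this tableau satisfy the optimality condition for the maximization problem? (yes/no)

yes

Every obj-row coefficient is ≥ 0, so the tableau is optimal.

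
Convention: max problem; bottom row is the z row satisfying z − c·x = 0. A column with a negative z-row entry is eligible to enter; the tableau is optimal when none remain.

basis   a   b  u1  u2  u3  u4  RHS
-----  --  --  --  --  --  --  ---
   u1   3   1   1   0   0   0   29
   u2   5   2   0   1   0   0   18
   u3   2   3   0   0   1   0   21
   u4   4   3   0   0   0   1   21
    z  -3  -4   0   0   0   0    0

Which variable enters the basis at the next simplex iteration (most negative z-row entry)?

Negative z-row entries: a: -3, b: -4.
The most negative is -4 in column b, so b enters.

b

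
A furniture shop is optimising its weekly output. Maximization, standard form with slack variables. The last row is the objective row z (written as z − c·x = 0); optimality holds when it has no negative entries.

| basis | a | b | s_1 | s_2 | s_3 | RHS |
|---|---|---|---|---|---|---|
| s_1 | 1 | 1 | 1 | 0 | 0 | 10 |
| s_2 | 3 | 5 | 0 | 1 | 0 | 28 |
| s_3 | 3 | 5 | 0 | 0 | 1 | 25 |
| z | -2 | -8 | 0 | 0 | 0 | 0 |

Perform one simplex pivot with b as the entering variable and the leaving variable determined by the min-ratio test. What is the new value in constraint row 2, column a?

Ratio test on column b — row 1: 10/1 = 10; row 2: 28/5 = 28/5; row 3: 25/5 = 5. Minimum is 5 at row 3 (s_3 leaves); pivot element 5.
Divide row 3 by 5; eliminate column b from the other rows.
Row 2 update in column a: 3 − 5·(3/5) = 0.

0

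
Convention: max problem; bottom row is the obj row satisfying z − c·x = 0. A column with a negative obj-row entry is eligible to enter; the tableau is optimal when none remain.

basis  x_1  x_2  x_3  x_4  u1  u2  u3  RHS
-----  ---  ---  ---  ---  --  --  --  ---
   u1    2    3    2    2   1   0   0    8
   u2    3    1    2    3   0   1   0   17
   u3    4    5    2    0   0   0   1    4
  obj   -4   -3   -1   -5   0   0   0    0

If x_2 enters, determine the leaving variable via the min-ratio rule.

u3

Column x_2 entries and ratios — u1: 8/3 = 8/3; u2: 17/1 = 17; u3: 4/5 = 4/5.
Smallest ratio is 4/5 in the row of u3, so u3 leaves.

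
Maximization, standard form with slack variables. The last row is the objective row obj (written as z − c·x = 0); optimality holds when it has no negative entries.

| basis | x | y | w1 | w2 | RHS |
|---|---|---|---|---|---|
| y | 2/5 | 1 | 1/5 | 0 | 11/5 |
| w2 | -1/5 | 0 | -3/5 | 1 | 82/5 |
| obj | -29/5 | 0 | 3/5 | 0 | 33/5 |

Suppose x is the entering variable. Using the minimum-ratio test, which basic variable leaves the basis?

y

Column x entries and ratios — y: (11/5)/(2/5) = 11/2; w2: -1/5 ≤ 0, skip.
Smallest ratio is 11/2 in the row of y, so y leaves.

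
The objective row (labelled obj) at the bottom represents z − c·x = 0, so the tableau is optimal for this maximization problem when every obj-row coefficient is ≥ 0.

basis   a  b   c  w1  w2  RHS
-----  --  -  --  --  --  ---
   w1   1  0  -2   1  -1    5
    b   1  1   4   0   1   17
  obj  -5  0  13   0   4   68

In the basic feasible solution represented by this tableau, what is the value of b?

b is basic (row 2); its value is the RHS of that row, 17.

17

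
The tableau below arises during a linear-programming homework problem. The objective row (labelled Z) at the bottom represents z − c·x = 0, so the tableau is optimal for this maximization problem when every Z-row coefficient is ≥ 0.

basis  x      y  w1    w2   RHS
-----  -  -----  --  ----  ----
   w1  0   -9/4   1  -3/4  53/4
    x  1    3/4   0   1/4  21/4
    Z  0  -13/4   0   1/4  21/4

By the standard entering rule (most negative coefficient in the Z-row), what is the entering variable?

y

Negative Z-row entries: y: -13/4.
The most negative is -13/4 in column y, so y enters.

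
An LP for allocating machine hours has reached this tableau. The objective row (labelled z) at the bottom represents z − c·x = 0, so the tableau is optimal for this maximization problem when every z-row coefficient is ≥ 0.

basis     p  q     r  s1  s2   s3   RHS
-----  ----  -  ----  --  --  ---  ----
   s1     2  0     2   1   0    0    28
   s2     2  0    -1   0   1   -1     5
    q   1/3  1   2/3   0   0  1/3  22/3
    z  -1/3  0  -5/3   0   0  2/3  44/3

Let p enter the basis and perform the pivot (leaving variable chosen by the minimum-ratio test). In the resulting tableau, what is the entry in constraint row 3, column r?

Ratio test on column p — row 1: 28/2 = 14; row 2: 5/2 = 5/2; row 3: (22/3)/(1/3) = 22. Minimum is 5/2 at row 2 (s2 leaves); pivot element 2.
Divide row 2 by 2; eliminate column p from the other rows.
Row 3 update in column r: 2/3 − (1/3)·(-1/2) = 5/6.

5/6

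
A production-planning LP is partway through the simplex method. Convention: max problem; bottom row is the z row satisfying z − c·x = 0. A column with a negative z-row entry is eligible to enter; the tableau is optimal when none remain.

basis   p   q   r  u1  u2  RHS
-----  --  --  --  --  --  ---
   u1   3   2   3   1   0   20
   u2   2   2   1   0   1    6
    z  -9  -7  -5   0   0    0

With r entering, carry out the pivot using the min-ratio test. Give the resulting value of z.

Ratio test on column r — row 1: 20/3 = 20/3; row 2: 6/1 = 6. Minimum is 6 at row 2 (u2 leaves); pivot element 1.
Pivot on row 2; the z-row RHS becomes 0 − (-5)·6 = 30.

30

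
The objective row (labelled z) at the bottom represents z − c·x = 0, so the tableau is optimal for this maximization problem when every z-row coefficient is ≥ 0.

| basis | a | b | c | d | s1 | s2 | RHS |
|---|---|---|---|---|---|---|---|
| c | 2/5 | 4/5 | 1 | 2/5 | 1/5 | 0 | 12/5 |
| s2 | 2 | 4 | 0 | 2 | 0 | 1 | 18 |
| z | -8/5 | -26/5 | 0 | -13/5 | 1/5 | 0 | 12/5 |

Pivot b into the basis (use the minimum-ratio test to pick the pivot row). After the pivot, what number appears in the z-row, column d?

0

Ratio test on column b — row 1: (12/5)/(4/5) = 3; row 2: 18/4 = 9/2. Minimum is 3 at row 1 (c leaves); pivot element 4/5.
Divide row 1 by 4/5; eliminate column b from the other rows.
z-row update in column d: -13/5 − (-26/5)·(1/2) = 0.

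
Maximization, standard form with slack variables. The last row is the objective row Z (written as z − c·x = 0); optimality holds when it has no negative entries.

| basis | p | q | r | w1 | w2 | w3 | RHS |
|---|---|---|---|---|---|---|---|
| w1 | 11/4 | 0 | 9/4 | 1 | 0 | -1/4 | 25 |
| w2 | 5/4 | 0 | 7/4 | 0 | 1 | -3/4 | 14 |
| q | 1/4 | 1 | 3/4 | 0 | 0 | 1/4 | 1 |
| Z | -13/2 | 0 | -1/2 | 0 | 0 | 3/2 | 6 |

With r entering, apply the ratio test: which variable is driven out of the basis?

q

Column r entries and ratios — w1: 25/(9/4) = 100/9; w2: 14/(7/4) = 8; q: 1/(3/4) = 4/3.
Smallest ratio is 4/3 in the row of q, so q leaves.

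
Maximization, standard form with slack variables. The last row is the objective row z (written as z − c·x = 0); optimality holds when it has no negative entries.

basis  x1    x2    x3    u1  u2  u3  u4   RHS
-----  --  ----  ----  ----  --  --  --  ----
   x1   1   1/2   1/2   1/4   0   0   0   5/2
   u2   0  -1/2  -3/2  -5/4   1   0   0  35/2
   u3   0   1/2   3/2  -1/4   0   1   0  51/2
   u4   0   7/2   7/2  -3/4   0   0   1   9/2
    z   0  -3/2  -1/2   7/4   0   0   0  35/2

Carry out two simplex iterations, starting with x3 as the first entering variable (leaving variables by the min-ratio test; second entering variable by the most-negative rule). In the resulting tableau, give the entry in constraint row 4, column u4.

Ratio test on column x3 — row 1: (5/2)/(1/2) = 5; row 2: entry -3/2 ≤ 0; row 3: (51/2)/(3/2) = 17; row 4: (9/2)/(7/2) = 9/7. Minimum is 9/7 at row 4 (u4 leaves); pivot element 7/2.
Divide row 4 by 7/2; eliminate column x3 from the other rows.
Second iteration: most negative z-row entry is -1 in column x2, so x2 enters.
Ratio test on column x2 — row 1: entry 0 ≤ 0; row 2: (136/7)/1 = 136/7; row 3: entry -1 ≤ 0; row 4: (9/7)/1 = 9/7. Minimum is 9/7 at row 4 (x3 leaves); pivot element 1.
Divide row 4 by 1; eliminate column x2 from the other rows.
After both pivots, the entry at constraint row 4, column u4 is 2/7.

2/7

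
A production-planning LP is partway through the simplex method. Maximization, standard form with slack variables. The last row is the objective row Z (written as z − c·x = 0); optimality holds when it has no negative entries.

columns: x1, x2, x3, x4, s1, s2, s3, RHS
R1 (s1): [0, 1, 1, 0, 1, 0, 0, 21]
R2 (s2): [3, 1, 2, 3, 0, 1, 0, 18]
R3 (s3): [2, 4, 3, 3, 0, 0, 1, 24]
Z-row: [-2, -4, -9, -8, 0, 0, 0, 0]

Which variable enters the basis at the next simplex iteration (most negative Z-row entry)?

Negative Z-row entries: x1: -2, x2: -4, x3: -9, x4: -8.
The most negative is -9 in column x3, so x3 enters.

x3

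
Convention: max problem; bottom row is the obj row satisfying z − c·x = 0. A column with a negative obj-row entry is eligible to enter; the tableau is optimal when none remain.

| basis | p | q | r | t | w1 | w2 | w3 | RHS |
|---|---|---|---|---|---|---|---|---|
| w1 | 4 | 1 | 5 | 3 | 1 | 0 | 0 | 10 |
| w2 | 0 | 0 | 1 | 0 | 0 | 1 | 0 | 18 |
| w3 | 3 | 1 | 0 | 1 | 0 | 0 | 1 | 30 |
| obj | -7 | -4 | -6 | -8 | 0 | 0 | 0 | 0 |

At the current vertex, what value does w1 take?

w1 is basic (row 1); its value is the RHS of that row, 10.

10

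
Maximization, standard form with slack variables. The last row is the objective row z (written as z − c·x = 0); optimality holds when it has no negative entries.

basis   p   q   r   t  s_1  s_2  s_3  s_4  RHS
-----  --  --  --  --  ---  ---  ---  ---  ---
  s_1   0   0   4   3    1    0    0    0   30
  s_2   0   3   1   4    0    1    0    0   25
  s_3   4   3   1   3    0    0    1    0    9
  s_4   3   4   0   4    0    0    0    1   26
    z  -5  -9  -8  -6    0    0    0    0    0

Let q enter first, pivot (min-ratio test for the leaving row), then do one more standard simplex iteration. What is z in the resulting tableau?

Ratio test on column q — row 1: entry 0 ≤ 0; row 2: 25/3 = 25/3; row 3: 9/3 = 3; row 4: 26/4 = 13/2. Minimum is 3 at row 3 (s_3 leaves); pivot element 3.
Pivot on row 3; the z-row RHS becomes 0 − (-9)·3 = 27.
Next entering variable (most negative z-row entry -5): r.
Ratio test on column r — row 1: 30/4 = 15/2; row 2: entry 0 ≤ 0; row 3: 3/(1/3) = 9; row 4: entry -4/3 ≤ 0. Minimum is 15/2 at row 1 (s_1 leaves); pivot element 4.
After the second pivot the z-row RHS is 27 − (-5)·(15/2) = 129/2.

129/2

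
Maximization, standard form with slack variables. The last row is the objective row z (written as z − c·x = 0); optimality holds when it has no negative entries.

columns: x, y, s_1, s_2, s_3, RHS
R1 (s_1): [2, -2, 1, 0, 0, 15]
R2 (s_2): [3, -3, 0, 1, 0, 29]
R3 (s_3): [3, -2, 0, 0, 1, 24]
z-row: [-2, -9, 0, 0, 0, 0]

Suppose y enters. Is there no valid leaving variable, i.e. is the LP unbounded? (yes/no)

Every constraint-row entry in column y is ≤ 0, so increasing y is unbounded.

yes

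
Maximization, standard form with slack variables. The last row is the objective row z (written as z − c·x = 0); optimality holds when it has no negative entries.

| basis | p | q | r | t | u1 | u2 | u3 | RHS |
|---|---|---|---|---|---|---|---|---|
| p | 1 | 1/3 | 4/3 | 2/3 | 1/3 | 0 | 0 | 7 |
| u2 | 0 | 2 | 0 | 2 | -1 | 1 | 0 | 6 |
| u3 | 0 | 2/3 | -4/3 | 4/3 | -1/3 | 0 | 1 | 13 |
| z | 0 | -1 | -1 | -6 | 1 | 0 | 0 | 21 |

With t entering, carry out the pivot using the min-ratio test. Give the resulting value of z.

Ratio test on column t — row 1: 7/(2/3) = 21/2; row 2: 6/2 = 3; row 3: 13/(4/3) = 39/4. Minimum is 3 at row 2 (u2 leaves); pivot element 2.
Pivot on row 2; the z-row RHS becomes 21 − (-6)·3 = 39.

39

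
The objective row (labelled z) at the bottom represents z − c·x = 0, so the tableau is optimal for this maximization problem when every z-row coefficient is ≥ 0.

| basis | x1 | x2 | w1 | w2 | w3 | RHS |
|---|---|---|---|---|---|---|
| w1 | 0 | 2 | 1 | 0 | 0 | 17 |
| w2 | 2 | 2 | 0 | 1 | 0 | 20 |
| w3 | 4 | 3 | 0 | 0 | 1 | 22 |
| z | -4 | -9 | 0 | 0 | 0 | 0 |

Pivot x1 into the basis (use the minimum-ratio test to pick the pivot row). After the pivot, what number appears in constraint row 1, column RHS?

Ratio test on column x1 — row 1: entry 0 ≤ 0; row 2: 20/2 = 10; row 3: 22/4 = 11/2. Minimum is 11/2 at row 3 (w3 leaves); pivot element 4.
Divide row 3 by 4; eliminate column x1 from the other rows.
Row 1 update in column RHS: 17 − 0·(11/2) = 17.

17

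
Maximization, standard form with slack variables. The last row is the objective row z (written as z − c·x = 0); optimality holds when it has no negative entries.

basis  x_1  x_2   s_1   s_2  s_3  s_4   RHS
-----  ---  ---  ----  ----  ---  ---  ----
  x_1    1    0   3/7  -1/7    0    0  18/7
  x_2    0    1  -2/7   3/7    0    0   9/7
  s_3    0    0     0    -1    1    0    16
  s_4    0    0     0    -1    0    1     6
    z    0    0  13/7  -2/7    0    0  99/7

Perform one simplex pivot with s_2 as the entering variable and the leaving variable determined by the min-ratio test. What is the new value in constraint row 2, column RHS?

3

Ratio test on column s_2 — row 1: entry -1/7 ≤ 0; row 2: (9/7)/(3/7) = 3; row 3: entry -1 ≤ 0; row 4: entry -1 ≤ 0. Minimum is 3 at row 2 (x_2 leaves); pivot element 3/7.
Divide row 2 by 3/7; eliminate column s_2 from the other rows.
In the new row 2, the RHS entry is the old entry divided by the pivot: (9/7)/(3/7) = 3.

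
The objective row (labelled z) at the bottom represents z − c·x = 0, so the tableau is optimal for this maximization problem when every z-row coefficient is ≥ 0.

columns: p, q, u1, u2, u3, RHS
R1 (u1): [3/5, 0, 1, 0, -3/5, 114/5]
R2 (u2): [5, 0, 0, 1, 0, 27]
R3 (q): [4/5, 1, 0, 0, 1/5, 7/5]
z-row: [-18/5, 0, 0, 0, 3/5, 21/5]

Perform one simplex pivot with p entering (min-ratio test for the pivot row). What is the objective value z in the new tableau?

Ratio test on column p — row 1: (114/5)/(3/5) = 38; row 2: 27/5 = 27/5; row 3: (7/5)/(4/5) = 7/4. Minimum is 7/4 at row 3 (q leaves); pivot element 4/5.
Pivot on row 3; the z-row RHS becomes 21/5 − (-18/5)·(7/4) = 21/2.

21/2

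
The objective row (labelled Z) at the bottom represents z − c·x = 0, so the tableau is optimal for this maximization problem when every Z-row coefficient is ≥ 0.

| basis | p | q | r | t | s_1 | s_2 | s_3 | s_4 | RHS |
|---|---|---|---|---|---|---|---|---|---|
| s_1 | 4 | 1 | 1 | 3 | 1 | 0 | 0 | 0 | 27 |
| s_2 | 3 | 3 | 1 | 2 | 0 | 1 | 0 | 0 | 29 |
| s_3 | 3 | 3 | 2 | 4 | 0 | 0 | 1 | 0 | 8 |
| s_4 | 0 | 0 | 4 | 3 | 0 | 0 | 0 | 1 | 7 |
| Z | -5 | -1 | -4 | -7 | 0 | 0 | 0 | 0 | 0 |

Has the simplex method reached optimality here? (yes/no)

no

The Z-row has a negative entry -7 in column t, so it is not optimal.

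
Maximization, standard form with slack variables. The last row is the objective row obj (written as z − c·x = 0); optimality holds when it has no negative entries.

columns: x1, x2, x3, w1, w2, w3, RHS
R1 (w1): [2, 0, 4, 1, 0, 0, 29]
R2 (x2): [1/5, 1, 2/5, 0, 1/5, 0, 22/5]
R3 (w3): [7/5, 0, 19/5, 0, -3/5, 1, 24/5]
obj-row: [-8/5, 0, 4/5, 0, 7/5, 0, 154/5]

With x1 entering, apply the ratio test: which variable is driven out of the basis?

Column x1 entries and ratios — w1: 29/2 = 29/2; x2: (22/5)/(1/5) = 22; w3: (24/5)/(7/5) = 24/7.
Smallest ratio is 24/7 in the row of w3, so w3 leaves.

w3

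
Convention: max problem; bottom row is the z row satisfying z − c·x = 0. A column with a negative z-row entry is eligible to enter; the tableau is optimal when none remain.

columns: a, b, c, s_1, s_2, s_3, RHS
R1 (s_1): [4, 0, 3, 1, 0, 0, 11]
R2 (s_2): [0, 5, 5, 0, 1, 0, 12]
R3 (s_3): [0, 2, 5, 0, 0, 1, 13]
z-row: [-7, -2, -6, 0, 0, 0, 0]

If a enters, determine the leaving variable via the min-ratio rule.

Column a entries and ratios — s_1: 11/4 = 11/4; s_2: 0 ≤ 0, skip; s_3: 0 ≤ 0, skip.
Smallest ratio is 11/4 in the row of s_1, so s_1 leaves.

s_1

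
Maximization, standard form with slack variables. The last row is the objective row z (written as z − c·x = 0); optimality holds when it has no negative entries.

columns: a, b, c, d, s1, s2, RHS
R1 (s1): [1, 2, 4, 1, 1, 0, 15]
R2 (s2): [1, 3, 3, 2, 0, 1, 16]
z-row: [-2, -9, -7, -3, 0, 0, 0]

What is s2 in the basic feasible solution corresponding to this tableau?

16

s2 is basic (row 2); its value is the RHS of that row, 16.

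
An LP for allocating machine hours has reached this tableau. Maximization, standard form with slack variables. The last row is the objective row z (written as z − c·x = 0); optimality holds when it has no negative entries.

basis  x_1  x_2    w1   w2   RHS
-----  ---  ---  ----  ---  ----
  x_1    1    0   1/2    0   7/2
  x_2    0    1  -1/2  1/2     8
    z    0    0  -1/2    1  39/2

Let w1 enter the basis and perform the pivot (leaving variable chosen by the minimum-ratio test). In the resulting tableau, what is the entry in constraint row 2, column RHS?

23/2

Ratio test on column w1 — row 1: (7/2)/(1/2) = 7; row 2: entry -1/2 ≤ 0. Minimum is 7 at row 1 (x_1 leaves); pivot element 1/2.
Divide row 1 by 1/2; eliminate column w1 from the other rows.
Row 2 update in column RHS: 8 − (-1/2)·7 = 23/2.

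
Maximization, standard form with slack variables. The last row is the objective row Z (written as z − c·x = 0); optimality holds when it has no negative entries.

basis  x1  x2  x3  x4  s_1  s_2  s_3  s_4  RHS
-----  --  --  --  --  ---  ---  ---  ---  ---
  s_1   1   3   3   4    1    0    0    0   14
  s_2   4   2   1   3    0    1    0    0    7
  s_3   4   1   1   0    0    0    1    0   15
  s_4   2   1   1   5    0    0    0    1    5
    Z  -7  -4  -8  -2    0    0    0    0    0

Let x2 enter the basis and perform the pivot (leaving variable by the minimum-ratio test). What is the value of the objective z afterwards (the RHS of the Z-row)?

14

Ratio test on column x2 — row 1: 14/3 = 14/3; row 2: 7/2 = 7/2; row 3: 15/1 = 15; row 4: 5/1 = 5. Minimum is 7/2 at row 2 (s_2 leaves); pivot element 2.
Pivot on row 2; the Z-row RHS becomes 0 − (-4)·(7/2) = 14.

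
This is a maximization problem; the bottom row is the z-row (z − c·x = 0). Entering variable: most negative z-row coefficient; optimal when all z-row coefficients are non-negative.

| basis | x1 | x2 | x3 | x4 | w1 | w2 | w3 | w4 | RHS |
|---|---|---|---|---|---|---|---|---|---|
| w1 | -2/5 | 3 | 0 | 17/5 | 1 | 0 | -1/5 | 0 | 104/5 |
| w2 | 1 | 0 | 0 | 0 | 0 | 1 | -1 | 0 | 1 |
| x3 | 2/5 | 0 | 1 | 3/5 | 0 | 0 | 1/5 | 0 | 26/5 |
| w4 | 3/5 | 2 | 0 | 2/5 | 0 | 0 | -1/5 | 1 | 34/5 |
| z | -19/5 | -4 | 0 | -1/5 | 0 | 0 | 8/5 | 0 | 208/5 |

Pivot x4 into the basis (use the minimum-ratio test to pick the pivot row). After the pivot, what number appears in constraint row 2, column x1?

Ratio test on column x4 — row 1: (104/5)/(17/5) = 104/17; row 2: entry 0 ≤ 0; row 3: (26/5)/(3/5) = 26/3; row 4: (34/5)/(2/5) = 17. Minimum is 104/17 at row 1 (w1 leaves); pivot element 17/5.
Divide row 1 by 17/5; eliminate column x4 from the other rows.
Row 2 update in column x1: 1 − 0·(-2/17) = 1.

1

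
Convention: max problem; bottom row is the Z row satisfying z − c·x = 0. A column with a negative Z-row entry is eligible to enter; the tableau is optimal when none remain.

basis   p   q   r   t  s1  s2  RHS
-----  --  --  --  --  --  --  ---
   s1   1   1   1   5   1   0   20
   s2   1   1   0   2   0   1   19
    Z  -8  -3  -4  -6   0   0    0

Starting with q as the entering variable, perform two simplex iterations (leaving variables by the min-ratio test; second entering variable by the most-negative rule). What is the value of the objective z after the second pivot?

152

Ratio test on column q — row 1: 20/1 = 20; row 2: 19/1 = 19. Minimum is 19 at row 2 (s2 leaves); pivot element 1.
Pivot on row 2; the Z-row RHS becomes 0 − (-3)·19 = 57.
Next entering variable (most negative Z-row entry -5): p.
Ratio test on column p — row 1: entry 0 ≤ 0; row 2: 19/1 = 19. Minimum is 19 at row 2 (q leaves); pivot element 1.
After the second pivot the Z-row RHS is 57 − (-5)·19 = 152.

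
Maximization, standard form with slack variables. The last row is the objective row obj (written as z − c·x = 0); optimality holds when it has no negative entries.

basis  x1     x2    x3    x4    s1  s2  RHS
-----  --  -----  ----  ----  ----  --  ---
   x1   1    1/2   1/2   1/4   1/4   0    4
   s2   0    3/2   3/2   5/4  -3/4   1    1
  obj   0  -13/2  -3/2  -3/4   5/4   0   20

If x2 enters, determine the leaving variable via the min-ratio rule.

s2

Column x2 entries and ratios — x1: 4/(1/2) = 8; s2: 1/(3/2) = 2/3.
Smallest ratio is 2/3 in the row of s2, so s2 leaves.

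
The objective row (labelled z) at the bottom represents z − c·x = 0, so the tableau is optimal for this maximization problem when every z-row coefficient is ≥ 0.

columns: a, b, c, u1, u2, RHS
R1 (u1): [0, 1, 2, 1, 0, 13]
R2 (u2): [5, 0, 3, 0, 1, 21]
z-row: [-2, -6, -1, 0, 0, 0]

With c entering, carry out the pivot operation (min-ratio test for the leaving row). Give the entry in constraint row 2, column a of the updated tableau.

Ratio test on column c — row 1: 13/2 = 13/2; row 2: 21/3 = 7. Minimum is 13/2 at row 1 (u1 leaves); pivot element 2.
Divide row 1 by 2; eliminate column c from the other rows.
Row 2 update in column a: 5 − 3·0 = 5.

5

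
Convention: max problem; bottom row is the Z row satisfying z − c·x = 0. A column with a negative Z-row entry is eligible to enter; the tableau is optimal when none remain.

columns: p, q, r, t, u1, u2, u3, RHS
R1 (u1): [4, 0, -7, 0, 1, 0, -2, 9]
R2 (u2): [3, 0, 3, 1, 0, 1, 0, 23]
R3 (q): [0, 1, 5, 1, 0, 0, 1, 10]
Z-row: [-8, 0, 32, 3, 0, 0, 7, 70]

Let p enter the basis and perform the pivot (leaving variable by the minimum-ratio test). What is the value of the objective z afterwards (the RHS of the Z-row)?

88

Ratio test on column p — row 1: 9/4 = 9/4; row 2: 23/3 = 23/3; row 3: entry 0 ≤ 0. Minimum is 9/4 at row 1 (u1 leaves); pivot element 4.
Pivot on row 1; the Z-row RHS becomes 70 − (-8)·(9/4) = 88.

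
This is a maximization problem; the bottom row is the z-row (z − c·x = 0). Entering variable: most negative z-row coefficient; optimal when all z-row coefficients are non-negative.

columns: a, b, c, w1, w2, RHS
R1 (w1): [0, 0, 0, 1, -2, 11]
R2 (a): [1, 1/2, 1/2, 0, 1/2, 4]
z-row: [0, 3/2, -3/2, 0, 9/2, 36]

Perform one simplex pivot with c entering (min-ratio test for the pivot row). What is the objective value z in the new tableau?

48

Ratio test on column c — row 1: entry 0 ≤ 0; row 2: 4/(1/2) = 8. Minimum is 8 at row 2 (a leaves); pivot element 1/2.
Pivot on row 2; the z-row RHS becomes 36 − (-3/2)·8 = 48.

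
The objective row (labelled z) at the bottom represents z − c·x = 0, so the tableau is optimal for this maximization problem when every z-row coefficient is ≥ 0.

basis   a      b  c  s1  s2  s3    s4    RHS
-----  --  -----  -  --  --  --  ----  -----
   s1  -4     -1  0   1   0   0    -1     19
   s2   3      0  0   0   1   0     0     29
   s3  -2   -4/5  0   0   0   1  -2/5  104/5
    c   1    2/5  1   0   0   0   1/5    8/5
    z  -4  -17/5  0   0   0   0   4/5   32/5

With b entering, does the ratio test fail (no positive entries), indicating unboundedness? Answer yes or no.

Column b has positive entries in row(s) 4, so the ratio test bounds it — not unbounded.

no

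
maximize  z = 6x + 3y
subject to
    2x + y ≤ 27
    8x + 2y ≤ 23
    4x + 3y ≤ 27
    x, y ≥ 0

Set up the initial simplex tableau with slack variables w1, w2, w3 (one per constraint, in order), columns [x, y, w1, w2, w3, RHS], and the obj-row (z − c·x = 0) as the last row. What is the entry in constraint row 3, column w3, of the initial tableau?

1

Slack w3 belongs to constraint 3; its column is the unit vector e_3, so the entry in row 3 is 1.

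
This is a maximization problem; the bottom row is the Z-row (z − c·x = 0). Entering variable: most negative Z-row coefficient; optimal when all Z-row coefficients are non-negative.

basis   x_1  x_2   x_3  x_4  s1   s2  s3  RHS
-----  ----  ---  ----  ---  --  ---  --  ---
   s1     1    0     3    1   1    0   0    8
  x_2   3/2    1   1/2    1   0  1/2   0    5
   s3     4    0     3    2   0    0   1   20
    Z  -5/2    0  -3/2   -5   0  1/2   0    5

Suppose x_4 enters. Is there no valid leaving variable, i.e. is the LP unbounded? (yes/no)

Column x_4 has positive entries in row(s) 1, 2, 3, so the ratio test bounds it — not unbounded.

no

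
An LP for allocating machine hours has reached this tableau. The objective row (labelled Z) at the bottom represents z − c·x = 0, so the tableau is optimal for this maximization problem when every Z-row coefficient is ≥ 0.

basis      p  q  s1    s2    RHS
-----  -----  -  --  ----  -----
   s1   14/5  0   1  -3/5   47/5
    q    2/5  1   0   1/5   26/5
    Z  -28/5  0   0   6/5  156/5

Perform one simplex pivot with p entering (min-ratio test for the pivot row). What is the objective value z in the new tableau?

50

Ratio test on column p — row 1: (47/5)/(14/5) = 47/14; row 2: (26/5)/(2/5) = 13. Minimum is 47/14 at row 1 (s1 leaves); pivot element 14/5.
Pivot on row 1; the Z-row RHS becomes 156/5 − (-28/5)·(47/14) = 50.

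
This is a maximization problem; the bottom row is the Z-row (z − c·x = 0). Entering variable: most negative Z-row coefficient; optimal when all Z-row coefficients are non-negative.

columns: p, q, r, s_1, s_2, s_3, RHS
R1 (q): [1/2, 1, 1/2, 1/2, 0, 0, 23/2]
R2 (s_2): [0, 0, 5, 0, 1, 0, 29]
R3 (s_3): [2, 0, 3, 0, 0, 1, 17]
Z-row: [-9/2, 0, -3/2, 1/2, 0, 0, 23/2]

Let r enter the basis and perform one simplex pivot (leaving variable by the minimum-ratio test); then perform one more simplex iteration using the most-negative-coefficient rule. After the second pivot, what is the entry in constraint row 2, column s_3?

0

Ratio test on column r — row 1: (23/2)/(1/2) = 23; row 2: 29/5 = 29/5; row 3: 17/3 = 17/3. Minimum is 17/3 at row 3 (s_3 leaves); pivot element 3.
Divide row 3 by 3; eliminate column r from the other rows.
Second iteration: most negative Z-row entry is -7/2 in column p, so p enters.
Ratio test on column p — row 1: (26/3)/(1/6) = 52; row 2: entry -10/3 ≤ 0; row 3: (17/3)/(2/3) = 17/2. Minimum is 17/2 at row 3 (r leaves); pivot element 2/3.
Divide row 3 by 2/3; eliminate column p from the other rows.
After both pivots, the entry at constraint row 2, column s_3 is 0.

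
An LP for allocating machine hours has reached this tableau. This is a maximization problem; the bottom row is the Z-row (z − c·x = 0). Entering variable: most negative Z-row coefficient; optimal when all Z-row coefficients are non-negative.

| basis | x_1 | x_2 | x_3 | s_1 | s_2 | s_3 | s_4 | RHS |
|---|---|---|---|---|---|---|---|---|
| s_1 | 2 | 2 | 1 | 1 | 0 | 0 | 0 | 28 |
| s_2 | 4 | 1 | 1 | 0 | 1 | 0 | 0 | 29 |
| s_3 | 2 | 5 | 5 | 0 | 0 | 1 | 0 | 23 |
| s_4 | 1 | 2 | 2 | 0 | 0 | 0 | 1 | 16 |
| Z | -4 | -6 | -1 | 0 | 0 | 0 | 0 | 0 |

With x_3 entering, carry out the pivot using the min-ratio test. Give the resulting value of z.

23/5

Ratio test on column x_3 — row 1: 28/1 = 28; row 2: 29/1 = 29; row 3: 23/5 = 23/5; row 4: 16/2 = 8. Minimum is 23/5 at row 3 (s_3 leaves); pivot element 5.
Pivot on row 3; the Z-row RHS becomes 0 − (-1)·(23/5) = 23/5.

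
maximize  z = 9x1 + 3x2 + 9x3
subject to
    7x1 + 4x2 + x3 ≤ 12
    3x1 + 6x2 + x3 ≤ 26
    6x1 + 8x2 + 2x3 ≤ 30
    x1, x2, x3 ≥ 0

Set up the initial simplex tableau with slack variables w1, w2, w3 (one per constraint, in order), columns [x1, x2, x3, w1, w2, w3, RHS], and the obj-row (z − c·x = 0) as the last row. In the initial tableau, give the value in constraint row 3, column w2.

Slack w2 belongs to constraint 2; its column is the unit vector e_2, so the entry in row 3 is 0.

0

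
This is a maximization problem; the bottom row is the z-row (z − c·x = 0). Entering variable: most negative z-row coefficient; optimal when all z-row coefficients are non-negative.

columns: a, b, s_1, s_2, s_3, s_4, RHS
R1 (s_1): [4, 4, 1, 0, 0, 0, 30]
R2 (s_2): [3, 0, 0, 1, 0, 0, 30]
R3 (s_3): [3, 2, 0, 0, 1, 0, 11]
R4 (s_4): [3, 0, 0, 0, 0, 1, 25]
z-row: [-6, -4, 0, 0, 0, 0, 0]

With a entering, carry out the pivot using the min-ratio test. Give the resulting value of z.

22

Ratio test on column a — row 1: 30/4 = 15/2; row 2: 30/3 = 10; row 3: 11/3 = 11/3; row 4: 25/3 = 25/3. Minimum is 11/3 at row 3 (s_3 leaves); pivot element 3.
Pivot on row 3; the z-row RHS becomes 0 − (-6)·(11/3) = 22.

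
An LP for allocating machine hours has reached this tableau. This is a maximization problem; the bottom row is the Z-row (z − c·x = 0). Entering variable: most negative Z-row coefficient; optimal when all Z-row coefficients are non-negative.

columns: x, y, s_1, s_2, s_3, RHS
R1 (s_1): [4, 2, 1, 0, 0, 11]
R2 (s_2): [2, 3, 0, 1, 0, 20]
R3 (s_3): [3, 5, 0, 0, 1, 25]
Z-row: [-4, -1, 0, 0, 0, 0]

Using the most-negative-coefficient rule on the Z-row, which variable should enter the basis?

Negative Z-row entries: x: -4, y: -1.
The most negative is -4 in column x, so x enters.

x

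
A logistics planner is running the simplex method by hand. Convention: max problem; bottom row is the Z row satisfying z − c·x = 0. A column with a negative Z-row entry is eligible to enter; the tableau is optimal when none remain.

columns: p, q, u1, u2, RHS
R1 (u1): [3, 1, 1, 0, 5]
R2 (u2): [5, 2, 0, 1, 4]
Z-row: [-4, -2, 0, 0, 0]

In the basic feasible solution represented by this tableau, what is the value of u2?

4

u2 is basic (row 2); its value is the RHS of that row, 4.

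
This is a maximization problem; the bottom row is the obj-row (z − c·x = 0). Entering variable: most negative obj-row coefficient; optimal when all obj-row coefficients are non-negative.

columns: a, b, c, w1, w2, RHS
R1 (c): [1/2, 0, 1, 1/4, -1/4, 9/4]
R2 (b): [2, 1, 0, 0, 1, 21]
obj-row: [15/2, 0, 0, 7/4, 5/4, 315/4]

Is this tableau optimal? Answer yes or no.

Every obj-row coefficient is ≥ 0, so the tableau is optimal.

yes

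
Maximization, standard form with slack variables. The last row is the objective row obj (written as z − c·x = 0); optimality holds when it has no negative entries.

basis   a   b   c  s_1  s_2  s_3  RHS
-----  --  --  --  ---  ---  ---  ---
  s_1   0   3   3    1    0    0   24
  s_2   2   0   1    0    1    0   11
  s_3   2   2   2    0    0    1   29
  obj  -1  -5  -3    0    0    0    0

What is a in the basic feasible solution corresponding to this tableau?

0

a is not in the basis, so in the current basic feasible solution a = 0.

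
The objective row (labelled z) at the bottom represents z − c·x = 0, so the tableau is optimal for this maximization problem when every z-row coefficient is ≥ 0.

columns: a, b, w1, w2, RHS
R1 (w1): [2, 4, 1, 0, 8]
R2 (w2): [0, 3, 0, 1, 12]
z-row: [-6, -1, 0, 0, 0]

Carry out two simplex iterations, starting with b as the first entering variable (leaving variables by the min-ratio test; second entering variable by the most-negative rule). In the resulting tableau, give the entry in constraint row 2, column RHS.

Ratio test on column b — row 1: 8/4 = 2; row 2: 12/3 = 4. Minimum is 2 at row 1 (w1 leaves); pivot element 4.
Divide row 1 by 4; eliminate column b from the other rows.
Second iteration: most negative z-row entry is -11/2 in column a, so a enters.
Ratio test on column a — row 1: 2/(1/2) = 4; row 2: entry -3/2 ≤ 0. Minimum is 4 at row 1 (b leaves); pivot element 1/2.
Divide row 1 by 1/2; eliminate column a from the other rows.
After both pivots, the entry at constraint row 2, column RHS is 12.

12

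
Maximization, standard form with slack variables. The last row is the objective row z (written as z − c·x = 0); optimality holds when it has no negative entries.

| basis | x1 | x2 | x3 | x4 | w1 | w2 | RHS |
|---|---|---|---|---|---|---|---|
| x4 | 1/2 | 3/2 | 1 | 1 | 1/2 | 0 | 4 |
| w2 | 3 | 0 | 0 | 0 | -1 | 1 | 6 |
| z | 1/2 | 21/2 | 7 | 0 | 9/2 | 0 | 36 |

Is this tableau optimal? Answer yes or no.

yes

Every z-row coefficient is ≥ 0, so the tableau is optimal.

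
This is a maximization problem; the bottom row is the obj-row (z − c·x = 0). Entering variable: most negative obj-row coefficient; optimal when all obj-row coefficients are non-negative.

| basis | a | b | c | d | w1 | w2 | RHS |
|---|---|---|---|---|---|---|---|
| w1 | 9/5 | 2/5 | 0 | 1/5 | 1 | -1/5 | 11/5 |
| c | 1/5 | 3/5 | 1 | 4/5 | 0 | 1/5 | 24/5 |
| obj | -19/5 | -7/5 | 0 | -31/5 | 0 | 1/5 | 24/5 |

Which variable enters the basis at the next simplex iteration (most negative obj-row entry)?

d

Negative obj-row entries: a: -19/5, b: -7/5, d: -31/5.
The most negative is -31/5 in column d, so d enters.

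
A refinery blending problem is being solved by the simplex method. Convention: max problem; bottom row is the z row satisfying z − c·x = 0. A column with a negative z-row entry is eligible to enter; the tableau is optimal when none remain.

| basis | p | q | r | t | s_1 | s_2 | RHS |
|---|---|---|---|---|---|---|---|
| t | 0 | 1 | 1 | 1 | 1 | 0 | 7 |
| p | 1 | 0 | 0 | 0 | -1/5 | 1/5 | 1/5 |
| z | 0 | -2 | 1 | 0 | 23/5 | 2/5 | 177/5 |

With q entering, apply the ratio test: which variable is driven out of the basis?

t

Column q entries and ratios — t: 7/1 = 7; p: 0 ≤ 0, skip.
Smallest ratio is 7 in the row of t, so t leaves.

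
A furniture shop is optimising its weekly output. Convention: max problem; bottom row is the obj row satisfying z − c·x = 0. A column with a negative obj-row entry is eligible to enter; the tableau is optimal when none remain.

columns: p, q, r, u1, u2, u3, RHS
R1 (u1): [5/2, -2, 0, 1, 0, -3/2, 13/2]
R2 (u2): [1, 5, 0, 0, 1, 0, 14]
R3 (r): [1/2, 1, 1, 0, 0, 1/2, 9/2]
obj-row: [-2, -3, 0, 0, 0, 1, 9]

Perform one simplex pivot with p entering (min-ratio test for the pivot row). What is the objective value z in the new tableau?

Ratio test on column p — row 1: (13/2)/(5/2) = 13/5; row 2: 14/1 = 14; row 3: (9/2)/(1/2) = 9. Minimum is 13/5 at row 1 (u1 leaves); pivot element 5/2.
Pivot on row 1; the obj-row RHS becomes 9 − (-2)·(13/5) = 71/5.

71/5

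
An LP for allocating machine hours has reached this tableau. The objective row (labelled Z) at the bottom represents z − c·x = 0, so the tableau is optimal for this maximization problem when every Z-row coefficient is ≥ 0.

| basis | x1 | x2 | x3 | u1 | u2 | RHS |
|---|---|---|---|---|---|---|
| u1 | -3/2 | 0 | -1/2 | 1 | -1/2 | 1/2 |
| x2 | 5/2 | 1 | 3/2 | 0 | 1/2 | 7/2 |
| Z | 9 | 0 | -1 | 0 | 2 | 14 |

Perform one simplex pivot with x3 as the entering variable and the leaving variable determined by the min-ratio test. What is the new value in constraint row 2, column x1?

Ratio test on column x3 — row 1: entry -1/2 ≤ 0; row 2: (7/2)/(3/2) = 7/3. Minimum is 7/3 at row 2 (x2 leaves); pivot element 3/2.
Divide row 2 by 3/2; eliminate column x3 from the other rows.
In the new row 2, the x1 entry is the old entry divided by the pivot: (5/2)/(3/2) = 5/3.

5/3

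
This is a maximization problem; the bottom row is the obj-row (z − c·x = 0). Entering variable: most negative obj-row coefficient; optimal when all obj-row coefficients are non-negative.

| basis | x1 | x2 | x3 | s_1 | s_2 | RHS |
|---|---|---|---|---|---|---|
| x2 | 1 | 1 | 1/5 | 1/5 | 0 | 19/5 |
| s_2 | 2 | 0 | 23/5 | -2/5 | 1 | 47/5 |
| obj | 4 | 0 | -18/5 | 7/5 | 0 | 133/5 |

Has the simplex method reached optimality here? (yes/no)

no

The obj-row has a negative entry -18/5 in column x3, so it is not optimal.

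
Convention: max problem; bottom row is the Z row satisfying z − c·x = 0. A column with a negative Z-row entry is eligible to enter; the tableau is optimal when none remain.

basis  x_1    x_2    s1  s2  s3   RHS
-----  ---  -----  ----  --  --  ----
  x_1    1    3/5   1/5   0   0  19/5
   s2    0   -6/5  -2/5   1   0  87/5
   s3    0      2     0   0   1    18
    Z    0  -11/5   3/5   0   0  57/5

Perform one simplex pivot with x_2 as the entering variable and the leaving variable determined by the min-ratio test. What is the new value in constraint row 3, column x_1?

Ratio test on column x_2 — row 1: (19/5)/(3/5) = 19/3; row 2: entry -6/5 ≤ 0; row 3: 18/2 = 9. Minimum is 19/3 at row 1 (x_1 leaves); pivot element 3/5.
Divide row 1 by 3/5; eliminate column x_2 from the other rows.
Row 3 update in column x_1: 0 − 2·(5/3) = -10/3.

-10/3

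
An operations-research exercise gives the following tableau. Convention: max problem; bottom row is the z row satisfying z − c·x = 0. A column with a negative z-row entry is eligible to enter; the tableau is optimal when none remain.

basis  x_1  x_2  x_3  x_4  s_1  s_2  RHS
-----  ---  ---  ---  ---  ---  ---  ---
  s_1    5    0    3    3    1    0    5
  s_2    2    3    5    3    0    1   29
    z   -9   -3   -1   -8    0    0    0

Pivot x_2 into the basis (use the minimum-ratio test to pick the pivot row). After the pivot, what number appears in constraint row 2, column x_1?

2/3

Ratio test on column x_2 — row 1: entry 0 ≤ 0; row 2: 29/3 = 29/3. Minimum is 29/3 at row 2 (s_2 leaves); pivot element 3.
Divide row 2 by 3; eliminate column x_2 from the other rows.
In the new row 2, the x_1 entry is the old entry divided by the pivot: 2/3 = 2/3.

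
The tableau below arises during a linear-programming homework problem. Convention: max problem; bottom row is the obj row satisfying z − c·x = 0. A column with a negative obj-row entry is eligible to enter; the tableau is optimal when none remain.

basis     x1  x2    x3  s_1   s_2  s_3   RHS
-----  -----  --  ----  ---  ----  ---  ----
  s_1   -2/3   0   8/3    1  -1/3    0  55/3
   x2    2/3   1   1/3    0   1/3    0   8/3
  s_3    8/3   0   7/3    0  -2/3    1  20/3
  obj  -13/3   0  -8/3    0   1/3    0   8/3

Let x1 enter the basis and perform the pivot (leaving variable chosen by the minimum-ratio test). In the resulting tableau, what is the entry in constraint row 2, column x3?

Ratio test on column x1 — row 1: entry -2/3 ≤ 0; row 2: (8/3)/(2/3) = 4; row 3: (20/3)/(8/3) = 5/2. Minimum is 5/2 at row 3 (s_3 leaves); pivot element 8/3.
Divide row 3 by 8/3; eliminate column x1 from the other rows.
Row 2 update in column x3: 1/3 − (2/3)·(7/8) = -1/4.

-1/4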